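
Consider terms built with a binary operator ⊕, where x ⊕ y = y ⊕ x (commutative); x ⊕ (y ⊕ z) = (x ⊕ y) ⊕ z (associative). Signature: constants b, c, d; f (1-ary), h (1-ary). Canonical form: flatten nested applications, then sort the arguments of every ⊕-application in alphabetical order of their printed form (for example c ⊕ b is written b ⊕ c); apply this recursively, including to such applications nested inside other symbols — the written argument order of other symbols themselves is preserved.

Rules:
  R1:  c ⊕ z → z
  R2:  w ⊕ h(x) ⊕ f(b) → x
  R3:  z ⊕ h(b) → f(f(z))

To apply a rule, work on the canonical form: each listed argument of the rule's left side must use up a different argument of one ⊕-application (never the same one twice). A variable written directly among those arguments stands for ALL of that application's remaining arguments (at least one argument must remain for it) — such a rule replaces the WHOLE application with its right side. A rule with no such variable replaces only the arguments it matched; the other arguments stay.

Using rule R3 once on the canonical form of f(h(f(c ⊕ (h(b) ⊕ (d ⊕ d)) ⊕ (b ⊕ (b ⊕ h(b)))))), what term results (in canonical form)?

Canonical form:  f(h(f(b ⊕ b ⊕ c ⊕ d ⊕ d ⊕ h(b) ⊕ h(b))))
Match R3:  consume h(b);  z := b ⊕ b ⊕ c ⊕ d ⊕ d ⊕ h(b)
Every leftover argument binds to the variable; the entire application is replaced.
New term:  f(h(f(f(f(b ⊕ b ⊕ c ⊕ d ⊕ d ⊕ h(b))))))

Answer: f(h(f(f(f(b ⊕ b ⊕ c ⊕ d ⊕ d ⊕ h(b))))))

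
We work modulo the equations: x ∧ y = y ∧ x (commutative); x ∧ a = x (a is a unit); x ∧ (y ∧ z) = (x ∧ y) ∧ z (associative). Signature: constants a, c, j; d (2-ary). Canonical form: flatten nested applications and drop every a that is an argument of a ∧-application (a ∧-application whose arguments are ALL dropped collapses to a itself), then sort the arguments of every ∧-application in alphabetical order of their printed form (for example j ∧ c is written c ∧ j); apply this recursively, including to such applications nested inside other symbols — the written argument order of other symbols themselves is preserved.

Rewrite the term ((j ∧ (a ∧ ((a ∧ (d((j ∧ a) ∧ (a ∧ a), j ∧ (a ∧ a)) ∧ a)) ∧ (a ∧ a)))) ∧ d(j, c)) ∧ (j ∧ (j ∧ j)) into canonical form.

Merge nested applications:  j ∧ a ∧ a ∧ d((j ∧ a) ∧ (a ∧ a), j ∧ (a ∧ a)) ∧ a ∧ a ∧ a ∧ d(j, c) ∧ j ∧ j ∧ j
Inside:  d((j ∧ a) ∧ (a ∧ a), j ∧ (a ∧ a))  →  d(j, j)
Units out:  drop a (×5)
Sort:  d(j, c) ∧ d(j, j) ∧ j ∧ j ∧ j ∧ j

Answer: d(j, c) ∧ d(j, j) ∧ j ∧ j ∧ j ∧ j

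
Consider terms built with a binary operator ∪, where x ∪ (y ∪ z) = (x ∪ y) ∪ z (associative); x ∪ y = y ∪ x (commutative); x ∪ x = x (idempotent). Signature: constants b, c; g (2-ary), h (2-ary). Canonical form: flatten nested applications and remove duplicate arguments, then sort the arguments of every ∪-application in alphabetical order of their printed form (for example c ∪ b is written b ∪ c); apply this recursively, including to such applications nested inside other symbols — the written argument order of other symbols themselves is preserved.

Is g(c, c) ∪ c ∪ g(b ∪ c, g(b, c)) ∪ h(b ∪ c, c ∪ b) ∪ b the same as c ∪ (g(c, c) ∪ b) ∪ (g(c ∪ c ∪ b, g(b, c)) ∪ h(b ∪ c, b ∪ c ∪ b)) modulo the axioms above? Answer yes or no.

Answer: yes — both canonical forms are b ∪ c ∪ g(b ∪ c, g(b, c)) ∪ g(c, c) ∪ h(b ∪ c, b ∪ c)

Derivation:
Left:  g(c, c) ∪ c ∪ g(b ∪ c, g(b, c)) ∪ h(b ∪ c, c ∪ b) ∪ b
  Inside:  h(b ∪ c, c ∪ b)  →  h(b ∪ c, b ∪ c)
  Order the arguments:  b ∪ c ∪ g(b ∪ c, g(b, c)) ∪ g(c, c) ∪ h(b ∪ c, b ∪ c)
Right:  c ∪ (g(c, c) ∪ b) ∪ (g(c ∪ c ∪ b, g(b, c)) ∪ h(b ∪ c, b ∪ c ∪ b))
  Un-nest:  c ∪ g(c, c) ∪ b ∪ g(c ∪ c ∪ b, g(b, c)) ∪ h(b ∪ c, b ∪ c ∪ b)
  Inside:  g(c ∪ c ∪ b, g(b, c))  →  g(b ∪ c, g(b, c))
  Inside:  h(b ∪ c, b ∪ c ∪ b)  →  h(b ∪ c, b ∪ c)
  Sort arguments:  b ∪ c ∪ g(b ∪ c, g(b, c)) ∪ g(c, c) ∪ h(b ∪ c, b ∪ c)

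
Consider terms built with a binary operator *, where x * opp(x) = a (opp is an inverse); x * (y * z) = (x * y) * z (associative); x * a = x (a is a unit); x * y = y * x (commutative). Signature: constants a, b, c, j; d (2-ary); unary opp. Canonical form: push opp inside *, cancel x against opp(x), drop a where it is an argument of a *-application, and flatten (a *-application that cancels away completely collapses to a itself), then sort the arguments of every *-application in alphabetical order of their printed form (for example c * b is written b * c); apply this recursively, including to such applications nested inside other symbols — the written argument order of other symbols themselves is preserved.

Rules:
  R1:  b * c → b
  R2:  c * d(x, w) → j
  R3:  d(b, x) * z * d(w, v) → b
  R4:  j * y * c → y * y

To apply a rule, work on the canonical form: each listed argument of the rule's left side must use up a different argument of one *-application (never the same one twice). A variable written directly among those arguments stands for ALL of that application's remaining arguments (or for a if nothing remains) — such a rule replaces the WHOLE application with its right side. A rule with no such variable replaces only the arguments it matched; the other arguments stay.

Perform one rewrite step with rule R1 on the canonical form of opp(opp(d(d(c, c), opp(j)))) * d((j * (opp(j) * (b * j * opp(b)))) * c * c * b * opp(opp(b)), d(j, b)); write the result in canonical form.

Canonical form:  d(b * b * c * c * j, d(j, b)) * d(d(c, c), opp(j))
R1 matches:  uses b, c
Giving:  d(b * b * c * j, d(j, b)) * d(d(c, c), opp(j))

Answer: d(b * b * c * j, d(j, b)) * d(d(c, c), opp(j))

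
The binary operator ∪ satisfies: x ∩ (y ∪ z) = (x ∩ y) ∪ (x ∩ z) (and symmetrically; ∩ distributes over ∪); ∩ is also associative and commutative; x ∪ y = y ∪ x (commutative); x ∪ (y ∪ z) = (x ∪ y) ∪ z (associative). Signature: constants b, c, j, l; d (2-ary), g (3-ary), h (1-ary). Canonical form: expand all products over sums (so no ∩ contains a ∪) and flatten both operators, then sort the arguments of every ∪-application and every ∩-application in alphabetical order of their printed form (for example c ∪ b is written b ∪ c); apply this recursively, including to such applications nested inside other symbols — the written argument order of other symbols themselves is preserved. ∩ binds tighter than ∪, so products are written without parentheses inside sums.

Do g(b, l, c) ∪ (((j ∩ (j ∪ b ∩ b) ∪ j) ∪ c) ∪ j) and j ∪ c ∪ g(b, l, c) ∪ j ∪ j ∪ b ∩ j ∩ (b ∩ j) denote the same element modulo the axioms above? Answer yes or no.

Left:  g(b, l, c) ∪ (((j ∩ (j ∪ b ∩ b) ∪ j) ∪ c) ∪ j)
  Expand:  g(b, l, c) ∪ j ∩ j ∪ b ∩ b ∩ j ∪ j ∪ c ∪ j
  Sort:  b ∩ b ∩ j ∪ c ∪ g(b, l, c) ∪ j ∪ j ∪ j ∩ j
Right:  j ∪ c ∪ g(b, l, c) ∪ j ∪ j ∪ b ∩ j ∩ (b ∩ j)
  Flatten:  j ∪ c ∪ g(b, l, c) ∪ j ∪ j ∪ b ∩ b ∩ j ∩ j
  Order the arguments:  b ∩ b ∩ j ∩ j ∪ c ∪ g(b, l, c) ∪ j ∪ j ∪ j

Answer: no — b ∩ b ∩ j ∪ c ∪ g(b, l, c) ∪ j ∪ j ∪ j ∩ j vs b ∩ b ∩ j ∩ j ∪ c ∪ g(b, l, c) ∪ j ∪ j ∪ j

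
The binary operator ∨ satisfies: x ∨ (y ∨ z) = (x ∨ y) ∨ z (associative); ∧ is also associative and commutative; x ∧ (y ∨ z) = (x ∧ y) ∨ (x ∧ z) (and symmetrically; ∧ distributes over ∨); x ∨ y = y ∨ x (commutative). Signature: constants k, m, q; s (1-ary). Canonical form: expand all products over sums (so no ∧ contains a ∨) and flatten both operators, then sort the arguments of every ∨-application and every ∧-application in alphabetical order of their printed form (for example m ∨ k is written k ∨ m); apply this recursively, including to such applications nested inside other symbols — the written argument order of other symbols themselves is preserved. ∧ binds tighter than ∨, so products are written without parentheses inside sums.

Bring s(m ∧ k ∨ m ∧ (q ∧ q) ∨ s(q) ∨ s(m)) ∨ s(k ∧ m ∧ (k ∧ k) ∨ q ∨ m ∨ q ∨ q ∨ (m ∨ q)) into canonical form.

Answer: s(k ∧ k ∧ k ∧ m ∨ m ∨ m ∨ q ∨ q ∨ q ∨ q) ∨ s(k ∧ m ∨ m ∧ q ∧ q ∨ s(m) ∨ s(q))

Derivation:
Flatten:  s(k ∧ m ∨ m ∧ q ∧ q ∨ s(m) ∨ s(q)) ∨ s(k ∧ k ∧ k ∧ m ∨ m ∨ m ∨ q ∨ q ∨ q ∨ q)
Sort arguments:  s(k ∧ k ∧ k ∧ m ∨ m ∨ m ∨ q ∨ q ∨ q ∨ q) ∨ s(k ∧ m ∨ m ∧ q ∧ q ∨ s(m) ∨ s(q))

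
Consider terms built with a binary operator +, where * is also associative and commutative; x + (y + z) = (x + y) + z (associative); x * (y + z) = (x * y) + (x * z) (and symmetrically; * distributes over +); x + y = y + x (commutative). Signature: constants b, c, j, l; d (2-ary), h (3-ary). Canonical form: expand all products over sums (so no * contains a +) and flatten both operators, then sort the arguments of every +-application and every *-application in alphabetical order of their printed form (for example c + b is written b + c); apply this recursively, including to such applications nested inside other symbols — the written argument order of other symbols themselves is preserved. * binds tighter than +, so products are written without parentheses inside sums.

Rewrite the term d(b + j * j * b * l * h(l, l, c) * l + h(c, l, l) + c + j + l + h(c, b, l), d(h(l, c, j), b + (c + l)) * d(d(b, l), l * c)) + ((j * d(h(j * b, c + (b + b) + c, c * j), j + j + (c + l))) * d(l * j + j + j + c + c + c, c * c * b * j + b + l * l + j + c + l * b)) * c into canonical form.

Un-nest:  d(b + b * h(l, l, c) * j * j * l * l + c + h(c, b, l) + h(c, l, l) + j + l, d(d(b, l), c * l) * d(h(l, c, j), b + c + l)) + c * d(c + c + c + j + j + j * l, b + b * c * c * j + b * l + c + j + l * l) * d(h(b * j, b + b + c + c, c * j), c + j + j + l) * j
Sort:  c * d(c + c + c + j + j + j * l, b + b * c * c * j + b * l + c + j + l * l) * d(h(b * j, b + b + c + c, c * j), c + j + j + l) * j + d(b + b * h(l, l, c) * j * j * l * l + c + h(c, b, l) + h(c, l, l) + j + l, d(d(b, l), c * l) * d(h(l, c, j), b + c + l))

Answer: c * d(c + c + c + j + j + j * l, b + b * c * c * j + b * l + c + j + l * l) * d(h(b * j, b + b + c + c, c * j), c + j + j + l) * j + d(b + b * h(l, l, c) * j * j * l * l + c + h(c, b, l) + h(c, l, l) + j + l, d(d(b, l), c * l) * d(h(l, c, j), b + c + l))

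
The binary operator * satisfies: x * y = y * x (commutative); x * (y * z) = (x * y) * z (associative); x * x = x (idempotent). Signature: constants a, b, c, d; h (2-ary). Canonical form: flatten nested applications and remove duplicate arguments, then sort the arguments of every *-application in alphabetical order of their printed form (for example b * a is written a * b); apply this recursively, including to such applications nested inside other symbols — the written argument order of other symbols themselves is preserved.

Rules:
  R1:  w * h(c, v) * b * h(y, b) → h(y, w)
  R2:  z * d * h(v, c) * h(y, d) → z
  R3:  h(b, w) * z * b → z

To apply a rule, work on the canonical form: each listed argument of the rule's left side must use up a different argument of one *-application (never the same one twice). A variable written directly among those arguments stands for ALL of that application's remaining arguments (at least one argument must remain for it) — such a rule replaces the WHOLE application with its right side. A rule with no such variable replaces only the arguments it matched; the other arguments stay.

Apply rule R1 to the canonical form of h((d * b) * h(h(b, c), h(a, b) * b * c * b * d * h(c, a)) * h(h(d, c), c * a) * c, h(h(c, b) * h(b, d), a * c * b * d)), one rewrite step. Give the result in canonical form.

Canonical form:  h(b * c * d * h(h(b, c), b * c * d * h(a, b) * h(c, a)) * h(h(d, c), a * c), h(h(b, d) * h(c, b), a * b * c * d))
Apply R1:  consuming b, h(a, b), h(c, a);  v := a, w := c * d, y := a
Every leftover argument binds to the variable; the entire application is replaced.
Result:  h(b * c * d * h(h(b, c), h(a, c * d)) * h(h(d, c), a * c), h(h(b, d) * h(c, b), a * b * c * d))

Answer: h(b * c * d * h(h(b, c), h(a, c * d)) * h(h(d, c), a * c), h(h(b, d) * h(c, b), a * b * c * d))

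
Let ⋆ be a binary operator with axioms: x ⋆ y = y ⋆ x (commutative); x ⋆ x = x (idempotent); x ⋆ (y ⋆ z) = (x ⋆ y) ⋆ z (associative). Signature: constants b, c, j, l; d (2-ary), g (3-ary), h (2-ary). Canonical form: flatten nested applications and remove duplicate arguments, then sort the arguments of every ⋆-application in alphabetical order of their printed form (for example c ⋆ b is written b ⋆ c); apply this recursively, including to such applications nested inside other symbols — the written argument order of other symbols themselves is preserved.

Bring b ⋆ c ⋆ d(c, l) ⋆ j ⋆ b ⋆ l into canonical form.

Idempotence:  drop duplicate b
Sort arguments:  b ⋆ c ⋆ d(c, l) ⋆ j ⋆ l

Answer: b ⋆ c ⋆ d(c, l) ⋆ j ⋆ l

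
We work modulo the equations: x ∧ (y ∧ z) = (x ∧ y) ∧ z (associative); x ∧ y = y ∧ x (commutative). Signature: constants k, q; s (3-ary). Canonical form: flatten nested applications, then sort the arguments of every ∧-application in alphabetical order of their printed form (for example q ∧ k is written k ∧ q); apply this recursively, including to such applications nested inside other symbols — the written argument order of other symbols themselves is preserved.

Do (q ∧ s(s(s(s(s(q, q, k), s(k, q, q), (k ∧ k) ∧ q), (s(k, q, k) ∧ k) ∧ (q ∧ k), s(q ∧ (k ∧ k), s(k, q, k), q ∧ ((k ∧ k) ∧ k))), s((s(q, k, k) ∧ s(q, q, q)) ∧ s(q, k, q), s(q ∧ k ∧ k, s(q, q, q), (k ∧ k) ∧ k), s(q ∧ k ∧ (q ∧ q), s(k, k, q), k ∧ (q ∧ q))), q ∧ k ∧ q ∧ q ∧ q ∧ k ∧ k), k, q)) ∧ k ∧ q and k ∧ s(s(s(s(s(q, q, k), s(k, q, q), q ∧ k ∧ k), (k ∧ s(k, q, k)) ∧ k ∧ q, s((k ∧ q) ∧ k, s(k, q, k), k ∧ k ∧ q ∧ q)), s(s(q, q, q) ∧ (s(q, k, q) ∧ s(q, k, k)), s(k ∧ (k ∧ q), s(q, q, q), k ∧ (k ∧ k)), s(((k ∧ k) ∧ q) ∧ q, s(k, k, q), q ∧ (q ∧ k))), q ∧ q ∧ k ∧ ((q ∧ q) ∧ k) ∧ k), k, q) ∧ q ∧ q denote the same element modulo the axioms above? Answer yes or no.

Left:  (q ∧ s(s(s(s(s(q, q, k), s(k, q, q), (k ∧ k) ∧ q), (s(k, q, k) ∧ k) ∧ (q ∧ k), s(q ∧ (k ∧ k), s(k, q, k), q ∧ ((k ∧ k) ∧ k))), s((s(q, k, k) ∧ s(q, q, q)) ∧ s(q, k, q), s(q ∧ k ∧ k, s(q, q, q), (k ∧ k) ∧ k), s(q ∧ k ∧ (q ∧ q), s(k, k, q), k ∧ (q ∧ q))), q ∧ k ∧ q ∧ q ∧ q ∧ k ∧ k), k, q)) ∧ k ∧ q
  Flatten:  q ∧ s(s(s(s(s(q, q, k), s(k, q, q), (k ∧ k) ∧ q), (s(k, q, k) ∧ k) ∧ (q ∧ k), s(q ∧ (k ∧ k), s(k, q, k), q ∧ ((k ∧ k) ∧ k))), s((s(q, k, k) ∧ s(q, q, q)) ∧ s(q, k, q), s(q ∧ k ∧ k, s(q, q, q), (k ∧ k) ∧ k), s(q ∧ k ∧ (q ∧ q), s(k, k, q), k ∧ (q ∧ q))), q ∧ k ∧ q ∧ q ∧ q ∧ k ∧ k), k, q) ∧ k ∧ q
  Inside:  s(s(s(s(s(q, q, k), s(k, q, q), (k ∧ k) ∧ q), (s(k, q, k) ∧ k) ∧ (q ∧ k), s(q ∧ (k ∧ k), s(k, q, k), q ∧ ((k ∧ k) ∧ k))), s((s(q, k, k) ∧ s(q, q, q)) ∧ s(q, k, q), s(q ∧ k ∧ k, s(q, q, q), (k ∧ k) ∧ k), s(q ∧ k ∧ (q ∧ q), s(k, k, q), k ∧ (q ∧ q))), q ∧ k ∧ q ∧ q ∧ q ∧ k ∧ k), k, q)  →  s(s(s(s(s(q, q, k), s(k, q, q), k ∧ k ∧ q), k ∧ k ∧ q ∧ s(k, q, k), s(k ∧ k ∧ q, s(k, q, k), k ∧ k ∧ k ∧ q)), s(s(q, k, k) ∧ s(q, k, q) ∧ s(q, q, q), s(k ∧ k ∧ q, s(q, q, q), k ∧ k ∧ k), s(k ∧ q ∧ q ∧ q, s(k, k, q), k ∧ q ∧ q)), k ∧ k ∧ k ∧ q ∧ q ∧ q ∧ q), k, q)
  Sort arguments:  k ∧ q ∧ q ∧ s(s(s(s(s(q, q, k), s(k, q, q), k ∧ k ∧ q), k ∧ k ∧ q ∧ s(k, q, k), s(k ∧ k ∧ q, s(k, q, k), k ∧ k ∧ k ∧ q)), s(s(q, k, k) ∧ s(q, k, q) ∧ s(q, q, q), s(k ∧ k ∧ q, s(q, q, q), k ∧ k ∧ k), s(k ∧ q ∧ q ∧ q, s(k, k, q), k ∧ q ∧ q)), k ∧ k ∧ k ∧ q ∧ q ∧ q ∧ q), k, q)
Right:  k ∧ s(s(s(s(s(q, q, k), s(k, q, q), q ∧ k ∧ k), (k ∧ s(k, q, k)) ∧ k ∧ q, s((k ∧ q) ∧ k, s(k, q, k), k ∧ k ∧ q ∧ q)), s(s(q, q, q) ∧ (s(q, k, q) ∧ s(q, k, k)), s(k ∧ (k ∧ q), s(q, q, q), k ∧ (k ∧ k)), s(((k ∧ k) ∧ q) ∧ q, s(k, k, q), q ∧ (q ∧ k))), q ∧ q ∧ k ∧ ((q ∧ q) ∧ k) ∧ k), k, q) ∧ q ∧ q
  Inside:  s(s(s(s(s(q, q, k), s(k, q, q), q ∧ k ∧ k), (k ∧ s(k, q, k)) ∧ k ∧ q, s((k ∧ q) ∧ k, s(k, q, k), k ∧ k ∧ q ∧ q)), s(s(q, q, q) ∧ (s(q, k, q) ∧ s(q, k, k)), s(k ∧ (k ∧ q), s(q, q, q), k ∧ (k ∧ k)), s(((k ∧ k) ∧ q) ∧ q, s(k, k, q), q ∧ (q ∧ k))), q ∧ q ∧ k ∧ ((q ∧ q) ∧ k) ∧ k), k, q)  →  s(s(s(s(s(q, q, k), s(k, q, q), k ∧ k ∧ q), k ∧ k ∧ q ∧ s(k, q, k), s(k ∧ k ∧ q, s(k, q, k), k ∧ k ∧ q ∧ q)), s(s(q, k, k) ∧ s(q, k, q) ∧ s(q, q, q), s(k ∧ k ∧ q, s(q, q, q), k ∧ k ∧ k), s(k ∧ k ∧ q ∧ q, s(k, k, q), k ∧ q ∧ q)), k ∧ k ∧ k ∧ q ∧ q ∧ q ∧ q), k, q)
  Sort:  k ∧ q ∧ q ∧ s(s(s(s(s(q, q, k), s(k, q, q), k ∧ k ∧ q), k ∧ k ∧ q ∧ s(k, q, k), s(k ∧ k ∧ q, s(k, q, k), k ∧ k ∧ q ∧ q)), s(s(q, k, k) ∧ s(q, k, q) ∧ s(q, q, q), s(k ∧ k ∧ q, s(q, q, q), k ∧ k ∧ k), s(k ∧ k ∧ q ∧ q, s(k, k, q), k ∧ q ∧ q)), k ∧ k ∧ k ∧ q ∧ q ∧ q ∧ q), k, q)

Answer: no — k ∧ q ∧ q ∧ s(s(s(s(s(q, q, k), s(k, q, q), k ∧ k ∧ q), k ∧ k ∧ q ∧ s(k, q, k), s(k ∧ k ∧ q, s(k, q, k), k ∧ k ∧ k ∧ q)), s(s(q, k, k) ∧ s(q, k, q) ∧ s(q, q, q), s(k ∧ k ∧ q, s(q, q, q), k ∧ k ∧ k), s(k ∧ q ∧ q ∧ q, s(k, k, q), k ∧ q ∧ q)), k ∧ k ∧ k ∧ q ∧ q ∧ q ∧ q), k, q) vs k ∧ q ∧ q ∧ s(s(s(s(s(q, q, k), s(k, q, q), k ∧ k ∧ q), k ∧ k ∧ q ∧ s(k, q, k), s(k ∧ k ∧ q, s(k, q, k), k ∧ k ∧ q ∧ q)), s(s(q, k, k) ∧ s(q, k, q) ∧ s(q, q, q), s(k ∧ k ∧ q, s(q, q, q), k ∧ k ∧ k), s(k ∧ k ∧ q ∧ q, s(k, k, q), k ∧ q ∧ q)), k ∧ k ∧ k ∧ q ∧ q ∧ q ∧ q), k, q)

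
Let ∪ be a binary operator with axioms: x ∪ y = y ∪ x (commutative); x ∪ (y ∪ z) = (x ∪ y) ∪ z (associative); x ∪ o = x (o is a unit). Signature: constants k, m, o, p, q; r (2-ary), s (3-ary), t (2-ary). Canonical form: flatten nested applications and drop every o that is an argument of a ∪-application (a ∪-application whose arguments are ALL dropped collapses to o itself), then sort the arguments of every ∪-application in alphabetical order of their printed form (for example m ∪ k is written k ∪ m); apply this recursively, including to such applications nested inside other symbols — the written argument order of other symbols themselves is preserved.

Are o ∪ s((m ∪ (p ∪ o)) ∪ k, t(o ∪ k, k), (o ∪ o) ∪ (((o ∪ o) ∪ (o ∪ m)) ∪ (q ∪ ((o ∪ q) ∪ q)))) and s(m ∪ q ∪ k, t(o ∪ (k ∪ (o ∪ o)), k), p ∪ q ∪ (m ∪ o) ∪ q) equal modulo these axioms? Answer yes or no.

Answer: no — s(k ∪ m ∪ p, t(k, k), m ∪ q ∪ q ∪ q) vs s(k ∪ m ∪ q, t(k, k), m ∪ p ∪ q ∪ q)

Derivation:
Left:  o ∪ s((m ∪ (p ∪ o)) ∪ k, t(o ∪ k, k), (o ∪ o) ∪ (((o ∪ o) ∪ (o ∪ m)) ∪ (q ∪ ((o ∪ q) ∪ q))))
  Canonicalize subterm:  s((m ∪ (p ∪ o)) ∪ k, t(o ∪ k, k), (o ∪ o) ∪ (((o ∪ o) ∪ (o ∪ m)) ∪ (q ∪ ((o ∪ q) ∪ q))))  →  s(k ∪ m ∪ p, t(k, k), m ∪ q ∪ q ∪ q)
  Drop the unit:  drop o
  Sort arguments:  s(k ∪ m ∪ p, t(k, k), m ∪ q ∪ q ∪ q)
Right:  s(m ∪ q ∪ k, t(o ∪ (k ∪ (o ∪ o)), k), p ∪ q ∪ (m ∪ o) ∪ q)
  Focus inside:  p ∪ q ∪ (m ∪ o) ∪ q
  Merge nested applications:  p ∪ q ∪ m ∪ o ∪ q
  Unit:  drop o
  Sort arguments:  m ∪ p ∪ q ∪ q
  Reassemble:  s(k ∪ m ∪ q, t(k, k), m ∪ p ∪ q ∪ q)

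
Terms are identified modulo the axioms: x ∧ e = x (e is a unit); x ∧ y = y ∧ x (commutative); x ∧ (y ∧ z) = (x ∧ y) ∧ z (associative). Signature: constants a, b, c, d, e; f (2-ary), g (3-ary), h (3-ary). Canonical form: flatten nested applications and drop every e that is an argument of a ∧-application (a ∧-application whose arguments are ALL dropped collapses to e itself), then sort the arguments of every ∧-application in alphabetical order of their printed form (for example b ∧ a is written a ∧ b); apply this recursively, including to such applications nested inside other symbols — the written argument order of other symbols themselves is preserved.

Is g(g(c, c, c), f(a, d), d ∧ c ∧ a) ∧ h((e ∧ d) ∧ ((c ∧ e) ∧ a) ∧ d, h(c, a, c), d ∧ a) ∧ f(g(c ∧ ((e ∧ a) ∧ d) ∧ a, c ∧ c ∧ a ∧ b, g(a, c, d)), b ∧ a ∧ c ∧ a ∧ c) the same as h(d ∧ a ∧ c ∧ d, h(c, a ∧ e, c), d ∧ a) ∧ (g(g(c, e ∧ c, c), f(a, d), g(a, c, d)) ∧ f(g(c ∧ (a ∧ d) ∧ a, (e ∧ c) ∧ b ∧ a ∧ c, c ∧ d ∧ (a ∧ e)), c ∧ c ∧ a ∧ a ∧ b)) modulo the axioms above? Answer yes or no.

Left:  g(g(c, c, c), f(a, d), d ∧ c ∧ a) ∧ h((e ∧ d) ∧ ((c ∧ e) ∧ a) ∧ d, h(c, a, c), d ∧ a) ∧ f(g(c ∧ ((e ∧ a) ∧ d) ∧ a, c ∧ c ∧ a ∧ b, g(a, c, d)), b ∧ a ∧ c ∧ a ∧ c)
  Canonicalize subterm:  g(g(c, c, c), f(a, d), d ∧ c ∧ a)  →  g(g(c, c, c), f(a, d), a ∧ c ∧ d)
  Canonicalize subterm:  h((e ∧ d) ∧ ((c ∧ e) ∧ a) ∧ d, h(c, a, c), d ∧ a)  →  h(a ∧ c ∧ d ∧ d, h(c, a, c), a ∧ d)
  Inside:  f(g(c ∧ ((e ∧ a) ∧ d) ∧ a, c ∧ c ∧ a ∧ b, g(a, c, d)), b ∧ a ∧ c ∧ a ∧ c)  →  f(g(a ∧ a ∧ c ∧ d, a ∧ b ∧ c ∧ c, g(a, c, d)), a ∧ a ∧ b ∧ c ∧ c)
  Sort:  f(g(a ∧ a ∧ c ∧ d, a ∧ b ∧ c ∧ c, g(a, c, d)), a ∧ a ∧ b ∧ c ∧ c) ∧ g(g(c, c, c), f(a, d), a ∧ c ∧ d) ∧ h(a ∧ c ∧ d ∧ d, h(c, a, c), a ∧ d)
Right:  h(d ∧ a ∧ c ∧ d, h(c, a ∧ e, c), d ∧ a) ∧ (g(g(c, e ∧ c, c), f(a, d), g(a, c, d)) ∧ f(g(c ∧ (a ∧ d) ∧ a, (e ∧ c) ∧ b ∧ a ∧ c, c ∧ d ∧ (a ∧ e)), c ∧ c ∧ a ∧ a ∧ b))
  Un-nest:  h(d ∧ a ∧ c ∧ d, h(c, a ∧ e, c), d ∧ a) ∧ g(g(c, e ∧ c, c), f(a, d), g(a, c, d)) ∧ f(g(c ∧ (a ∧ d) ∧ a, (e ∧ c) ∧ b ∧ a ∧ c, c ∧ d ∧ (a ∧ e)), c ∧ c ∧ a ∧ a ∧ b)
  Inside:  h(d ∧ a ∧ c ∧ d, h(c, a ∧ e, c), d ∧ a)  →  h(a ∧ c ∧ d ∧ d, h(c, a, c), a ∧ d)
  Simplify inside:  g(g(c, e ∧ c, c), f(a, d), g(a, c, d))  →  g(g(c, c, c), f(a, d), g(a, c, d))
  Simplify inside:  f(g(c ∧ (a ∧ d) ∧ a, (e ∧ c) ∧ b ∧ a ∧ c, c ∧ d ∧ (a ∧ e)), c ∧ c ∧ a ∧ a ∧ b)  →  f(g(a ∧ a ∧ c ∧ d, a ∧ b ∧ c ∧ c, a ∧ c ∧ d), a ∧ a ∧ b ∧ c ∧ c)
  Sort:  f(g(a ∧ a ∧ c ∧ d, a ∧ b ∧ c ∧ c, a ∧ c ∧ d), a ∧ a ∧ b ∧ c ∧ c) ∧ g(g(c, c, c), f(a, d), g(a, c, d)) ∧ h(a ∧ c ∧ d ∧ d, h(c, a, c), a ∧ d)

Answer: no — f(g(a ∧ a ∧ c ∧ d, a ∧ b ∧ c ∧ c, g(a, c, d)), a ∧ a ∧ b ∧ c ∧ c) ∧ g(g(c, c, c), f(a, d), a ∧ c ∧ d) ∧ h(a ∧ c ∧ d ∧ d, h(c, a, c), a ∧ d) vs f(g(a ∧ a ∧ c ∧ d, a ∧ b ∧ c ∧ c, a ∧ c ∧ d), a ∧ a ∧ b ∧ c ∧ c) ∧ g(g(c, c, c), f(a, d), g(a, c, d)) ∧ h(a ∧ c ∧ d ∧ d, h(c, a, c), a ∧ d)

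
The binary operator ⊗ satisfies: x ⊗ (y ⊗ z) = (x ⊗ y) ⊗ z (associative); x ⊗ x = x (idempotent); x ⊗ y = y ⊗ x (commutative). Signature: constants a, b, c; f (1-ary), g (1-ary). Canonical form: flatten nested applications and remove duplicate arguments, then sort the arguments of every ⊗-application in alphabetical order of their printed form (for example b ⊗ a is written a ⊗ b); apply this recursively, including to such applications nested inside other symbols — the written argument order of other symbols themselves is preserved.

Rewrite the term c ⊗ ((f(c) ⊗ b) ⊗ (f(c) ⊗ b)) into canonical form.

Answer: b ⊗ c ⊗ f(c)

Derivation:
Flatten:  c ⊗ f(c) ⊗ b ⊗ f(c) ⊗ b
Deduplicate:  drop duplicate f(c), b
Sort:  b ⊗ c ⊗ f(c)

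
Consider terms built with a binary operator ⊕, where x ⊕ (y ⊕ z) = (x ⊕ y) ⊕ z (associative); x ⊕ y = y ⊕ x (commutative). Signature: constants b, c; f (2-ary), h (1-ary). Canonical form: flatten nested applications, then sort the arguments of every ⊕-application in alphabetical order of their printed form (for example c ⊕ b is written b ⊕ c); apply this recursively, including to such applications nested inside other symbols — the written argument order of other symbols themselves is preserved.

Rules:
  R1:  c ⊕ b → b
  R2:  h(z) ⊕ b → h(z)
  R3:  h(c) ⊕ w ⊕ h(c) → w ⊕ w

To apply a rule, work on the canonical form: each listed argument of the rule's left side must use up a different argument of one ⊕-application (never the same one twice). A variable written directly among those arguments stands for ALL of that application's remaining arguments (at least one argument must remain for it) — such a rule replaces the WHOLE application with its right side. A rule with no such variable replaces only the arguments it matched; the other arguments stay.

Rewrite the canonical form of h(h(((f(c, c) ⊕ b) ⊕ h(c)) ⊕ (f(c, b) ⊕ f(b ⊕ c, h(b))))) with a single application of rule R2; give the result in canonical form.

Answer: h(h(f(b ⊕ c, h(b)) ⊕ f(c, b) ⊕ f(c, c) ⊕ h(c)))

Derivation:
Canonical form:  h(h(b ⊕ f(b ⊕ c, h(b)) ⊕ f(c, b) ⊕ f(c, c) ⊕ h(c)))
Match R2:  consume b, h(c);  z := c
Result:  h(h(f(b ⊕ c, h(b)) ⊕ f(c, b) ⊕ f(c, c) ⊕ h(c)))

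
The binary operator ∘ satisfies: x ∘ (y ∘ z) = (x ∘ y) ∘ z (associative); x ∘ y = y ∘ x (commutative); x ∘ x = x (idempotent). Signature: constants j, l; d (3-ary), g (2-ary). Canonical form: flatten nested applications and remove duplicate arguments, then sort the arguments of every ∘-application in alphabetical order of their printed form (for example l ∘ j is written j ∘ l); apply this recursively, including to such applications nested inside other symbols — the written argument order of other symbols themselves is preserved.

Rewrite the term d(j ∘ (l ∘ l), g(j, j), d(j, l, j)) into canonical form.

Descend into:  j ∘ (l ∘ l)
Merge nested applications:  j ∘ l ∘ l
Drop duplicates:  drop duplicate l
Sort:  j ∘ l
Put back:  d(j ∘ l, g(j, j), d(j, l, j))

Answer: d(j ∘ l, g(j, j), d(j, l, j))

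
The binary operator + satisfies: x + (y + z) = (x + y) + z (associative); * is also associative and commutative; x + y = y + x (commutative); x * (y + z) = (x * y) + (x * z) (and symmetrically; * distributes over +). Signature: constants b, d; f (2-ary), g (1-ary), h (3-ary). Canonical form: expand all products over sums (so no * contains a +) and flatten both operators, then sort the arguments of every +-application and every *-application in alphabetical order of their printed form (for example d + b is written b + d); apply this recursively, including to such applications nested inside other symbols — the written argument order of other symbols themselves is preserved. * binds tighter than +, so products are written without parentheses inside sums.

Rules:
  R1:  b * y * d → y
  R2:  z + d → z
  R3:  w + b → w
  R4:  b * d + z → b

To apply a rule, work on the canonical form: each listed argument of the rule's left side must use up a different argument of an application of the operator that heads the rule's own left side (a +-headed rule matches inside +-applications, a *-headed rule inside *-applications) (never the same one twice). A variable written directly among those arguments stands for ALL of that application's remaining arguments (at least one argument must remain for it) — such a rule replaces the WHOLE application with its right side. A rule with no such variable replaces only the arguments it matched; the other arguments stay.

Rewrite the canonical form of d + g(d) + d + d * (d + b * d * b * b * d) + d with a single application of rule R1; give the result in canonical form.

Canonical form:  b * b * b * d * d * d + d + d + d + d * d + g(d)
Match R1:  consume b, d;  y := b * b * d * d
Every leftover argument binds to the variable; the entire application is replaced.
New term:  b * b * d * d + d + d + d + d * d + g(d)

Answer: b * b * d * d + d + d + d + d * d + g(d)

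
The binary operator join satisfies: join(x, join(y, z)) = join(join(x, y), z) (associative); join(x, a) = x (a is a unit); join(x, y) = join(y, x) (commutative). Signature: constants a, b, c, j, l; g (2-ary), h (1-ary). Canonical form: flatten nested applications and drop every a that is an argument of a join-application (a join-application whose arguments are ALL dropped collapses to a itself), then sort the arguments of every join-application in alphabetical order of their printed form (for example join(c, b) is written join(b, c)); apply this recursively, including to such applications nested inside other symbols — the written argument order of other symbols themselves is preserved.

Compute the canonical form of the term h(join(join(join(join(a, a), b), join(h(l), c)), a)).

Work inside:  join(join(join(join(a, a), b), join(h(l), c)), a)
Merge nested applications:  join(a, a, b, h(l), c, a)
Unit:  drop a (×3)
Sort arguments:  join(b, c, h(l))
Rebuild:  h(join(b, c, h(l)))

Answer: h(join(b, c, h(l)))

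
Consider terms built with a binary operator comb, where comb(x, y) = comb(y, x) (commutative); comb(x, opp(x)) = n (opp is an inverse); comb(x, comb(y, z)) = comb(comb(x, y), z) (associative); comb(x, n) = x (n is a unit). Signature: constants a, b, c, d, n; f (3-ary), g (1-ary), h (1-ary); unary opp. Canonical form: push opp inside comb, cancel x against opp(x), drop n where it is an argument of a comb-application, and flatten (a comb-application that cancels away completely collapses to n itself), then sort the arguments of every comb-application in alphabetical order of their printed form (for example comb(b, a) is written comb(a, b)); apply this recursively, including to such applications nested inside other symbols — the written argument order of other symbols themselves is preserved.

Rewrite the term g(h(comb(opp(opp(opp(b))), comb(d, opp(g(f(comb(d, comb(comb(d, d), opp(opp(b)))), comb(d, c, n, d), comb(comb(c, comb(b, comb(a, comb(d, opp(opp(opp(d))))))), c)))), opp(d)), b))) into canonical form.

Answer: g(h(opp(g(f(comb(b, d, d, d), comb(c, d, d), comb(a, b, c, c))))))

Derivation:
Work inside:  comb(opp(opp(opp(b))), comb(d, opp(g(f(comb(d, comb(comb(d, d), opp(opp(b)))), comb(d, c, n, d), comb(comb(c, comb(b, comb(a, comb(d, opp(opp(opp(d))))))), c)))), opp(d)), b)
Push opp inside:  distribute opp over comb and collapse double opp
Cancel:  b cancels; d cancels
Collect:  opp(g(f(comb(b, d, d, d), comb(c, d, d), comb(a, b, c, c))))
Reassemble:  g(h(opp(g(f(comb(b, d, d, d), comb(c, d, d), comb(a, b, c, c))))))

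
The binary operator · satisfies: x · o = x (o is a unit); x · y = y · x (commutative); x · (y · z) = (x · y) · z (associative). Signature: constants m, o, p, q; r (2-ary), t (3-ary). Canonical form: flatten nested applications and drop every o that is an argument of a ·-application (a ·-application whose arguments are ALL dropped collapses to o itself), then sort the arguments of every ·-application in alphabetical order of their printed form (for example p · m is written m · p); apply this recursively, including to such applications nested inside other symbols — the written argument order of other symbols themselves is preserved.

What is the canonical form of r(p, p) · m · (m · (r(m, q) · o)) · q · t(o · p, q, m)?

Un-nest:  r(p, p) · m · m · r(m, q) · o · q · t(o · p, q, m)
Inside:  t(o · p, q, m)  →  t(p, q, m)
Drop the unit:  drop o
Sort:  m · m · q · r(m, q) · r(p, p) · t(p, q, m)

Answer: m · m · q · r(m, q) · r(p, p) · t(p, q, m)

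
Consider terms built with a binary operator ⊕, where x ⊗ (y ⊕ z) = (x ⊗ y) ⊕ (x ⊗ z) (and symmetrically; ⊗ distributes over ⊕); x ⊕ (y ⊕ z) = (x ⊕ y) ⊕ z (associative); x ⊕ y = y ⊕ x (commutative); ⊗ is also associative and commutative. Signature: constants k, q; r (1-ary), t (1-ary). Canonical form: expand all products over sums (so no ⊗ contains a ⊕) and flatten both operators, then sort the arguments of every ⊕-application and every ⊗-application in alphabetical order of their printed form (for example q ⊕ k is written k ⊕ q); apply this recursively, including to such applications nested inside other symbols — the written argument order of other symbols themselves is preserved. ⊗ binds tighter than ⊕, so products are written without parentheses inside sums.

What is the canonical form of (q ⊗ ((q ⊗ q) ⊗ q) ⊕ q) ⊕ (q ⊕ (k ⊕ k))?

Un-nest:  q ⊗ q ⊗ q ⊗ q ⊕ q ⊕ q ⊕ k ⊕ k
Order the arguments:  k ⊕ k ⊕ q ⊕ q ⊕ q ⊗ q ⊗ q ⊗ q

Answer: k ⊕ k ⊕ q ⊕ q ⊕ q ⊗ q ⊗ q ⊗ q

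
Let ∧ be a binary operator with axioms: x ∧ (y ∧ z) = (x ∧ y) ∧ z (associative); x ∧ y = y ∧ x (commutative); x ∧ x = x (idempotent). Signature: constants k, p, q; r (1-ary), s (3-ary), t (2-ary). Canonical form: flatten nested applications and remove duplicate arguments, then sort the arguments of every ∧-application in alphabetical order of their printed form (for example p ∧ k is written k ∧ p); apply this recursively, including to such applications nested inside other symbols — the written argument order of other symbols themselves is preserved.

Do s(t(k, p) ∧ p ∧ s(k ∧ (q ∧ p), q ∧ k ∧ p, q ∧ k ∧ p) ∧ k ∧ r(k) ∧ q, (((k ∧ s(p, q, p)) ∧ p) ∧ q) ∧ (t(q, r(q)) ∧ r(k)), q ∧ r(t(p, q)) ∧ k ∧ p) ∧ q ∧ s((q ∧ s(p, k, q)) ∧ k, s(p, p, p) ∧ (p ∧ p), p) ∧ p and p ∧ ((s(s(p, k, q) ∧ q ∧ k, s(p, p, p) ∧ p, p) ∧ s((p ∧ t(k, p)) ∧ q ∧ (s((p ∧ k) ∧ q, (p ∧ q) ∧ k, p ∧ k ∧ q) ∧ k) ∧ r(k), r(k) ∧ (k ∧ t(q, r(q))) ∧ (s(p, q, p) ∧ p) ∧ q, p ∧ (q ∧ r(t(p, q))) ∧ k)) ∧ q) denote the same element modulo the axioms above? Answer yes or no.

Left:  s(t(k, p) ∧ p ∧ s(k ∧ (q ∧ p), q ∧ k ∧ p, q ∧ k ∧ p) ∧ k ∧ r(k) ∧ q, (((k ∧ s(p, q, p)) ∧ p) ∧ q) ∧ (t(q, r(q)) ∧ r(k)), q ∧ r(t(p, q)) ∧ k ∧ p) ∧ q ∧ s((q ∧ s(p, k, q)) ∧ k, s(p, p, p) ∧ (p ∧ p), p) ∧ p
  Canonicalize subterm:  s(t(k, p) ∧ p ∧ s(k ∧ (q ∧ p), q ∧ k ∧ p, q ∧ k ∧ p) ∧ k ∧ r(k) ∧ q, (((k ∧ s(p, q, p)) ∧ p) ∧ q) ∧ (t(q, r(q)) ∧ r(k)), q ∧ r(t(p, q)) ∧ k ∧ p)  →  s(k ∧ p ∧ q ∧ r(k) ∧ s(k ∧ p ∧ q, k ∧ p ∧ q, k ∧ p ∧ q) ∧ t(k, p), k ∧ p ∧ q ∧ r(k) ∧ s(p, q, p) ∧ t(q, r(q)), k ∧ p ∧ q ∧ r(t(p, q)))
  Canonicalize subterm:  s((q ∧ s(p, k, q)) ∧ k, s(p, p, p) ∧ (p ∧ p), p)  →  s(k ∧ q ∧ s(p, k, q), p ∧ s(p, p, p), p)
  Sort arguments:  p ∧ q ∧ s(k ∧ p ∧ q ∧ r(k) ∧ s(k ∧ p ∧ q, k ∧ p ∧ q, k ∧ p ∧ q) ∧ t(k, p), k ∧ p ∧ q ∧ r(k) ∧ s(p, q, p) ∧ t(q, r(q)), k ∧ p ∧ q ∧ r(t(p, q))) ∧ s(k ∧ q ∧ s(p, k, q), p ∧ s(p, p, p), p)
Right:  p ∧ ((s(s(p, k, q) ∧ q ∧ k, s(p, p, p) ∧ p, p) ∧ s((p ∧ t(k, p)) ∧ q ∧ (s((p ∧ k) ∧ q, (p ∧ q) ∧ k, p ∧ k ∧ q) ∧ k) ∧ r(k), r(k) ∧ (k ∧ t(q, r(q))) ∧ (s(p, q, p) ∧ p) ∧ q, p ∧ (q ∧ r(t(p, q))) ∧ k)) ∧ q)
  Merge nested applications:  p ∧ s(s(p, k, q) ∧ q ∧ k, s(p, p, p) ∧ p, p) ∧ s((p ∧ t(k, p)) ∧ q ∧ (s((p ∧ k) ∧ q, (p ∧ q) ∧ k, p ∧ k ∧ q) ∧ k) ∧ r(k), r(k) ∧ (k ∧ t(q, r(q))) ∧ (s(p, q, p) ∧ p) ∧ q, p ∧ (q ∧ r(t(p, q))) ∧ k) ∧ q
  Inside:  s(s(p, k, q) ∧ q ∧ k, s(p, p, p) ∧ p, p)  →  s(k ∧ q ∧ s(p, k, q), p ∧ s(p, p, p), p)
  Inside:  s((p ∧ t(k, p)) ∧ q ∧ (s((p ∧ k) ∧ q, (p ∧ q) ∧ k, p ∧ k ∧ q) ∧ k) ∧ r(k), r(k) ∧ (k ∧ t(q, r(q))) ∧ (s(p, q, p) ∧ p) ∧ q, p ∧ (q ∧ r(t(p, q))) ∧ k)  →  s(k ∧ p ∧ q ∧ r(k) ∧ s(k ∧ p ∧ q, k ∧ p ∧ q, k ∧ p ∧ q) ∧ t(k, p), k ∧ p ∧ q ∧ r(k) ∧ s(p, q, p) ∧ t(q, r(q)), k ∧ p ∧ q ∧ r(t(p, q)))
  Sort arguments:  p ∧ q ∧ s(k ∧ p ∧ q ∧ r(k) ∧ s(k ∧ p ∧ q, k ∧ p ∧ q, k ∧ p ∧ q) ∧ t(k, p), k ∧ p ∧ q ∧ r(k) ∧ s(p, q, p) ∧ t(q, r(q)), k ∧ p ∧ q ∧ r(t(p, q))) ∧ s(k ∧ q ∧ s(p, k, q), p ∧ s(p, p, p), p)

Answer: yes — both canonical forms are p ∧ q ∧ s(k ∧ p ∧ q ∧ r(k) ∧ s(k ∧ p ∧ q, k ∧ p ∧ q, k ∧ p ∧ q) ∧ t(k, p), k ∧ p ∧ q ∧ r(k) ∧ s(p, q, p) ∧ t(q, r(q)), k ∧ p ∧ q ∧ r(t(p, q))) ∧ s(k ∧ q ∧ s(p, k, q), p ∧ s(p, p, p), p)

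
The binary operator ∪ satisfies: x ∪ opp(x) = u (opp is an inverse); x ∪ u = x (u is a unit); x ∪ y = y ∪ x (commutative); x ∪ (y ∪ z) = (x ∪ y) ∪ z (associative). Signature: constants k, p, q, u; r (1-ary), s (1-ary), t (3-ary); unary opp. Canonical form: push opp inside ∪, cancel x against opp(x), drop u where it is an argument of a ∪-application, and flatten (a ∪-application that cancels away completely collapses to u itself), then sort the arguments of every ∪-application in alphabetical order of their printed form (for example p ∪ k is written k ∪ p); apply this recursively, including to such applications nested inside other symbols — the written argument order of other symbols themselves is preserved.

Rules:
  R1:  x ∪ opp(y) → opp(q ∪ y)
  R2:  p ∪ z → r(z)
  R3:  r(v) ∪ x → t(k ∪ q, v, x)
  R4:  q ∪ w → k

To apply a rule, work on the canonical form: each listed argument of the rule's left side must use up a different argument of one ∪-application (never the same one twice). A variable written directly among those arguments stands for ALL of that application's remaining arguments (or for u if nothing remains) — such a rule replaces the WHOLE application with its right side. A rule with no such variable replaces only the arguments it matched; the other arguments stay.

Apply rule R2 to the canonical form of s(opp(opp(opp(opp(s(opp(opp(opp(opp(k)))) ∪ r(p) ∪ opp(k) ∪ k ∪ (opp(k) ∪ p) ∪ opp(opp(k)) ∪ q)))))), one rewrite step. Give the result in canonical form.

Answer: s(s(r(k ∪ q ∪ r(p))))

Derivation:
Canonical form:  s(s(k ∪ p ∪ q ∪ r(p)))
Apply R2:  consuming p;  z := k ∪ q ∪ r(p)
The variable takes the whole remainder — replace the entire application.
Result:  s(s(r(k ∪ q ∪ r(p))))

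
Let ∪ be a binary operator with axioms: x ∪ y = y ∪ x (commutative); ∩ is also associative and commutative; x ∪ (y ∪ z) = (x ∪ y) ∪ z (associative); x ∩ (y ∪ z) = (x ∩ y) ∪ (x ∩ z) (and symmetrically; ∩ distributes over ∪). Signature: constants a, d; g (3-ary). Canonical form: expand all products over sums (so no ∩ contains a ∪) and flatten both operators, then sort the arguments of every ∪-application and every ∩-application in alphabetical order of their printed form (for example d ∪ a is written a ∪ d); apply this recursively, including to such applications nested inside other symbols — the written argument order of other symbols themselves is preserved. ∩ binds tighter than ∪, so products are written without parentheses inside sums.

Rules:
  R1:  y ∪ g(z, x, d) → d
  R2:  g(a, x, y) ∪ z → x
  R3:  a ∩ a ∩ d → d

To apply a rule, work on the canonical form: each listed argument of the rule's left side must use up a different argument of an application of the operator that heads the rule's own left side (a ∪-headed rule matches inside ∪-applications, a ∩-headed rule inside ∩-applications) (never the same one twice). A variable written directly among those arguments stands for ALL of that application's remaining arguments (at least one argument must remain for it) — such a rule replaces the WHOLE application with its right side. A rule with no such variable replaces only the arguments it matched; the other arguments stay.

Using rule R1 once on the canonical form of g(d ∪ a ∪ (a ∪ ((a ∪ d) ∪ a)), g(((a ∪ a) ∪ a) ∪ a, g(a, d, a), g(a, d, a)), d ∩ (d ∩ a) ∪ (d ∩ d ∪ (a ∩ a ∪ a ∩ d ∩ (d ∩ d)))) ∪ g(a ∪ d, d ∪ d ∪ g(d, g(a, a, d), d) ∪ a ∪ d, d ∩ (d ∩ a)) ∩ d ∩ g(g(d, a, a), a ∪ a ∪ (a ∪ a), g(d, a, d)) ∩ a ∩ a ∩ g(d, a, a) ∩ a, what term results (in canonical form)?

Canonical form:  a ∩ a ∩ a ∩ d ∩ g(a ∪ d, a ∪ d ∪ d ∪ d ∪ g(d, g(a, a, d), d), a ∩ d ∩ d) ∩ g(d, a, a) ∩ g(g(d, a, a), a ∪ a ∪ a ∪ a, g(d, a, d)) ∪ g(a ∪ a ∪ a ∪ a ∪ d ∪ d, g(a ∪ a ∪ a ∪ a, g(a, d, a), g(a, d, a)), a ∩ a ∪ a ∩ d ∩ d ∪ a ∩ d ∩ d ∩ d ∪ d ∩ d)
Match R1:  consume g(d, g(a, a, d), d);  x := g(a, a, d), y := a ∪ d ∪ d ∪ d, z := d
Every leftover argument binds to the variable; the entire application is replaced.
New term:  a ∩ a ∩ a ∩ d ∩ g(a ∪ d, d, a ∩ d ∩ d) ∩ g(d, a, a) ∩ g(g(d, a, a), a ∪ a ∪ a ∪ a, g(d, a, d)) ∪ g(a ∪ a ∪ a ∪ a ∪ d ∪ d, g(a ∪ a ∪ a ∪ a, g(a, d, a), g(a, d, a)), a ∩ a ∪ a ∩ d ∩ d ∪ a ∩ d ∩ d ∩ d ∪ d ∩ d)

Answer: a ∩ a ∩ a ∩ d ∩ g(a ∪ d, d, a ∩ d ∩ d) ∩ g(d, a, a) ∩ g(g(d, a, a), a ∪ a ∪ a ∪ a, g(d, a, d)) ∪ g(a ∪ a ∪ a ∪ a ∪ d ∪ d, g(a ∪ a ∪ a ∪ a, g(a, d, a), g(a, d, a)), a ∩ a ∪ a ∩ d ∩ d ∪ a ∩ d ∩ d ∩ d ∪ d ∩ d)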